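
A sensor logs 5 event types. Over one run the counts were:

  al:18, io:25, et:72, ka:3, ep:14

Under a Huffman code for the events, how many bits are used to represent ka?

Build the tree from the bottom:
merge ka(3) and ep(14): 17
merge 17 and al(18): 35
merge io(25) and 35: 60
merge 60 and et(72): 132
The subtree containing ka is merged 4 times, so code length = 4.

4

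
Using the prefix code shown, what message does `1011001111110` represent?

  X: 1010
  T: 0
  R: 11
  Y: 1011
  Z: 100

Read left to right; each codeword is recognised as soon as it completes (prefix code):
  1011→Y | 0→T | 0→T | 11→R | 11→R | 11→R | 0→T
Decoded message: YTTRRRT

YTTRRRT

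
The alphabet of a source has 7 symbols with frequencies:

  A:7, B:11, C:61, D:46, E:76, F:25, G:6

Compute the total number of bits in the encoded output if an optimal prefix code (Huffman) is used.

Merge the two smallest weights repeatedly:
G(6) + A(7) → 13
B(11) + 13 → 24
24 + F(25) → 49
D(46) + 49 → 95
C(61) + E(76) → 137
95 + 137 → 232
Each symbol's bit-cost is frequency × depth; summing gives 550 bits (equivalently 13 + 24 + 49 + 95 + 137 + 232).

550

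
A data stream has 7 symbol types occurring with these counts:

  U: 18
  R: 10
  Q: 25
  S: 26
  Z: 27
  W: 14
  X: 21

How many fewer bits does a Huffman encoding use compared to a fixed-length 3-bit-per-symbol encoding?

29

Fixed-length: 3 bits × 141 symbols = 423 bits.
Huffman merges:
combine R(10), W(14) → 24
combine U(18), X(21) → 39
combine 24, Q(25) → 49
combine S(26), Z(27) → 53
combine 39, 49 → 88
combine 53, 88 → 141
Huffman total = 24 + 39 + 49 + 53 + 88 + 141 = 394 bits.
Saving = 423 − 394 = 29 bits.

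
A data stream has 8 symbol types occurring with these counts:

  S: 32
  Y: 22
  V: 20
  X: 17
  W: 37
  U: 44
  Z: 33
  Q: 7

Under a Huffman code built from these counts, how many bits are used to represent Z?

Repeatedly merge the two smallest:
Q(7) + X(17) → 24
V(20) + Y(22) → 42
24 + S(32) → 56
Z(33) + W(37) → 70
42 + U(44) → 86
56 + 70 → 126
86 + 126 → 212
Z's leaf is at depth 3, giving a 3-bit codeword.

3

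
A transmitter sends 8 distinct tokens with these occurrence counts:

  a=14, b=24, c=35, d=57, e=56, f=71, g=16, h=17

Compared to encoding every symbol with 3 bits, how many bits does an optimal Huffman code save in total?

Fixed-length: 3 bits × 290 symbols = 870 bits.
Huffman merges:
merge a(14) and g(16): 30
merge h(17) and b(24): 41
merge 30 and c(35): 65
merge 41 and e(56): 97
merge d(57) and 65: 122
merge f(71) and 97: 168
merge 122 and 168: 290
Huffman total = 30 + 41 + 65 + 97 + 122 + 168 + 290 = 813 bits.
Saving = 870 − 813 = 57 bits.

57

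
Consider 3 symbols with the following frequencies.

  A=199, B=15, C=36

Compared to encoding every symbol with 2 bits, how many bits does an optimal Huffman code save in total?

199

Fixed-length: 2 bits × 250 symbols = 500 bits.
Huffman merges:
merge B(15) and C(36): 51
merge 51 and A(199): 250
Huffman total = 51 + 250 = 301 bits.
Saving = 500 − 301 = 199 bits.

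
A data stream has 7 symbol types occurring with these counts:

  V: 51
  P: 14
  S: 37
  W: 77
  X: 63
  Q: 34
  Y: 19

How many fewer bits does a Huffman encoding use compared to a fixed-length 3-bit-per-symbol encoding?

107

Fixed-length: 3 bits × 295 symbols = 885 bits.
Huffman merges:
P(14) + Y(19) → 33
33 + Q(34) → 67
S(37) + V(51) → 88
X(63) + 67 → 130
W(77) + 88 → 165
130 + 165 → 295
Huffman total = 33 + 67 + 88 + 130 + 165 + 295 = 778 bits.
Saving = 885 − 778 = 107 bits.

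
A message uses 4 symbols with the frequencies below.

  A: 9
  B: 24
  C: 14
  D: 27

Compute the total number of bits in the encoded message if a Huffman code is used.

144

Greedily combine the two least-frequent nodes:
combine A(9), C(14) → 23
combine 23, B(24) → 47
combine D(27), 47 → 74
Each symbol's bit-cost is frequency × depth; summing gives 144 bits (equivalently 23 + 47 + 74).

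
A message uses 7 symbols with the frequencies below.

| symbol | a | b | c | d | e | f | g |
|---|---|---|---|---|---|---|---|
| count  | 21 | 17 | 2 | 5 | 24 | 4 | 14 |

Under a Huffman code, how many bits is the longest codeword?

5

Merge the two lowest-weight nodes at each step:
merge c(2) and f(4): 6
merge d(5) and 6: 11
merge 11 and g(14): 25
merge b(17) and a(21): 38
merge e(24) and 25: 49
merge 38 and 49: 87
The rarest symbols sit at the bottom; the longest codeword is 5 bits.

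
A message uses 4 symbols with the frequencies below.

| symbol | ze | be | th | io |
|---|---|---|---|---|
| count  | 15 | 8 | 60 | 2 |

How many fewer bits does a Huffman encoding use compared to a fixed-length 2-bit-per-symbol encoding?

50

Fixed-length: 2 bits × 85 symbols = 170 bits.
Huffman merges:
merge io(2) and be(8): 10
merge 10 and ze(15): 25
merge 25 and th(60): 85
Huffman total = 10 + 25 + 85 = 120 bits.
Saving = 170 − 120 = 50 bits.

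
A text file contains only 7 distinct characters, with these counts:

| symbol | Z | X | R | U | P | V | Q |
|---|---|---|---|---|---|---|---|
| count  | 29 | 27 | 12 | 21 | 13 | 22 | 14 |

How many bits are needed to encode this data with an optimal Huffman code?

383

Build the Huffman tree bottom-up:
R(12) + P(13) → 25
Q(14) + U(21) → 35
V(22) + 25 → 47
X(27) + Z(29) → 56
35 + 47 → 82
56 + 82 → 138
Total encoded bits = sum of merged weights = 25 + 35 + 47 + 56 + 82 + 138 = 383.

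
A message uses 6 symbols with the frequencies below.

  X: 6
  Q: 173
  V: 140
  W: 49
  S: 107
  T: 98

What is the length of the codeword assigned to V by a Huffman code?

2

Build the tree from the bottom:
merge X(6) and W(49): 55
merge 55 and T(98): 153
merge S(107) and V(140): 247
merge 153 and Q(173): 326
merge 247 and 326: 573
V's leaf is at depth 2, giving a 2-bit codeword.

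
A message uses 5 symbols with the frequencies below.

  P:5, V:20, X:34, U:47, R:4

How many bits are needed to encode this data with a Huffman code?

Greedily combine the two least-frequent nodes:
merge R(4) and P(5): 9
merge 9 and V(20): 29
merge 29 and X(34): 63
merge U(47) and 63: 110
Total encoded bits = sum of merged weights = 9 + 29 + 63 + 110 = 211.

211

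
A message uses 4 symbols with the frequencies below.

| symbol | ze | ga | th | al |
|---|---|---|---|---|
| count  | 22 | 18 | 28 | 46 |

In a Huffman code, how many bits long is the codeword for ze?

Build the tree from the bottom:
combine ga(18), ze(22) → 40
combine th(28), 40 → 68
combine al(46), 68 → 114
The subtree containing ze is merged 3 times, so code length = 3.

3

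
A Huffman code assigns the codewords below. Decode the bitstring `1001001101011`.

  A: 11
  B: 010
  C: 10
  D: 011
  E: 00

Read left to right; each codeword is recognised as soon as it completes (prefix code):
  10→C | 010→B | 011→D | 010→B | 11→A
Decoded message: CBDBA

CBDBA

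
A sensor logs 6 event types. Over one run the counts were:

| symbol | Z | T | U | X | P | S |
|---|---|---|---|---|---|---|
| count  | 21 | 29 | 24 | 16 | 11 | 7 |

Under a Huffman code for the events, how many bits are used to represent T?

Repeatedly merge the two smallest:
S(7) + P(11) → 18
X(16) + 18 → 34
Z(21) + U(24) → 45
T(29) + 34 → 63
45 + 63 → 108
T sits 2 levels below the root, so its codeword is 2 bits.

2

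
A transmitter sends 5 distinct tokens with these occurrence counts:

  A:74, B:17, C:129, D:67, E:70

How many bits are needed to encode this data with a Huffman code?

798

Build the Huffman tree bottom-up:
B(17) + D(67) → 84
E(70) + A(74) → 144
84 + C(129) → 213
144 + 213 → 357
The encoded length is the sum of every internal node's weight: 84 + 144 + 213 + 357 = 798 bits.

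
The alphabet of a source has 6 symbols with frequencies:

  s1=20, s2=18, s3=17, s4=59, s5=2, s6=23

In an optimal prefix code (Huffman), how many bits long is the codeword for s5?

Build the tree from the bottom:
s5(2) + s3(17) → 19
s2(18) + 19 → 37
s1(20) + s6(23) → 43
37 + 43 → 80
s4(59) + 80 → 139
s5's leaf is at depth 4, giving a 4-bit codeword.

4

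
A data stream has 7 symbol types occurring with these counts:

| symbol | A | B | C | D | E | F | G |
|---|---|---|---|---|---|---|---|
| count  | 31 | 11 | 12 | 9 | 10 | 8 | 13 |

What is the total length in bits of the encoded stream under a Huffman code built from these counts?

Greedily combine the two least-frequent nodes:
merge F(8) and D(9): 17
merge E(10) and B(11): 21
merge C(12) and G(13): 25
merge 17 and 21: 38
merge 25 and A(31): 56
merge 38 and 56: 94
Total encoded bits = sum of merged weights = 17 + 21 + 25 + 38 + 56 + 94 = 251.

251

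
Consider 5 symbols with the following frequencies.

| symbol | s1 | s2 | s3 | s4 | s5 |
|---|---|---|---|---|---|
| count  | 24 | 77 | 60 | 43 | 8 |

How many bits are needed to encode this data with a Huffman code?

Merge the two smallest weights repeatedly:
merge s5(8) and s1(24): 32
merge 32 and s4(43): 75
merge s3(60) and 75: 135
merge s2(77) and 135: 212
Total encoded bits = sum of merged weights = 32 + 75 + 135 + 212 = 454.

454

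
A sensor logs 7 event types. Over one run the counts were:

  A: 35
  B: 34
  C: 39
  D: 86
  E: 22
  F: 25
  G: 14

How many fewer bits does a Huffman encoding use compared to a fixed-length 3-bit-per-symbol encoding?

Fixed-length: 3 bits × 255 symbols = 765 bits.
Huffman merges:
G(14) + E(22) → 36
F(25) + B(34) → 59
A(35) + 36 → 71
C(39) + 59 → 98
71 + D(86) → 157
98 + 157 → 255
Huffman total = 36 + 59 + 71 + 98 + 157 + 255 = 676 bits.
Saving = 765 − 676 = 89 bits.

89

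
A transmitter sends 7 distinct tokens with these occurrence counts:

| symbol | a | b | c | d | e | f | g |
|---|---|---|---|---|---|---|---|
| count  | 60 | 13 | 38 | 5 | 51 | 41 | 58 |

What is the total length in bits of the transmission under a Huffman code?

698

Merge the two smallest weights repeatedly:
merge d(5) and b(13): 18
merge 18 and c(38): 56
merge f(41) and e(51): 92
merge 56 and g(58): 114
merge a(60) and 92: 152
merge 114 and 152: 266
Each symbol's bit-cost is frequency × depth; summing gives 698 bits (equivalently 18 + 56 + 92 + 114 + 152 + 266).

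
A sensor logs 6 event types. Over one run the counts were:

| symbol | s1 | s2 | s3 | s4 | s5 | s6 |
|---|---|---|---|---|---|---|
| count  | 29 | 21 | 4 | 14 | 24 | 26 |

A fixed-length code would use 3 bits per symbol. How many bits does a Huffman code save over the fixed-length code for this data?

61

Fixed-length: 3 bits × 118 symbols = 354 bits.
Huffman merges:
merge s3(4) and s4(14): 18
merge 18 and s2(21): 39
merge s5(24) and s6(26): 50
merge s1(29) and 39: 68
merge 50 and 68: 118
Huffman total = 18 + 39 + 50 + 68 + 118 = 293 bits.
Saving = 354 − 293 = 61 bits.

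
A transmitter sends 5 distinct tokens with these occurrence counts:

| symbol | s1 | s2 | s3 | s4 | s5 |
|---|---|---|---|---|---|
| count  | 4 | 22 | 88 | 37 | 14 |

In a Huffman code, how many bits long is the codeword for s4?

Repeatedly merge the two smallest:
s1(4) + s5(14) → 18
18 + s2(22) → 40
s4(37) + 40 → 77
77 + s3(88) → 165
s4 sits 2 levels below the root, so its codeword is 2 bits.

2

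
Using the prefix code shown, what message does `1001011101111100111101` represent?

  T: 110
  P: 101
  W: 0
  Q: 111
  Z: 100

Read left to right; each codeword is recognised as soon as it completes (prefix code):
  100→Z | 101→P | 110→T | 111→Q | 110→T | 0→W | 111→Q | 101→P
Decoded message: ZPTQTWQP

ZPTQTWQP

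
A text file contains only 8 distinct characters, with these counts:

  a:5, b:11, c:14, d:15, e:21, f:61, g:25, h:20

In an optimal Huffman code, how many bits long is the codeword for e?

3

Huffman merges, smallest pair first:
a(5) + b(11) → 16
c(14) + d(15) → 29
16 + h(20) → 36
e(21) + g(25) → 46
29 + 36 → 65
46 + f(61) → 107
65 + 107 → 172
e sits 3 levels below the root, so its codeword is 3 bits.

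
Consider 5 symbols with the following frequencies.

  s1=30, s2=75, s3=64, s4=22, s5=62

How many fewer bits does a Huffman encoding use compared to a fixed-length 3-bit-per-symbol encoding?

Fixed-length: 3 bits × 253 symbols = 759 bits.
Huffman merges:
combine s4(22), s1(30) → 52
combine 52, s5(62) → 114
combine s3(64), s2(75) → 139
combine 114, 139 → 253
Huffman total = 52 + 114 + 139 + 253 = 558 bits.
Saving = 759 − 558 = 201 bits.

201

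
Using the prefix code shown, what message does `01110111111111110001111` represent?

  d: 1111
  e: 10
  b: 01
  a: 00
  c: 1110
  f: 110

bfddcad

Read left to right; each codeword is recognised as soon as it completes (prefix code):
  01→b | 110→f | 1111→d | 1111→d | 1110→c | 00→a | 1111→d
Decoded message: bfddcad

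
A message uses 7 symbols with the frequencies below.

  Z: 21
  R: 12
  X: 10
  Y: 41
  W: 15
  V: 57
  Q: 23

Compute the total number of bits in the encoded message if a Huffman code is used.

461

Build the Huffman tree bottom-up:
combine X(10), R(12) → 22
combine W(15), Z(21) → 36
combine 22, Q(23) → 45
combine 36, Y(41) → 77
combine 45, V(57) → 102
combine 77, 102 → 179
The encoded length is the sum of every internal node's weight: 22 + 36 + 45 + 77 + 102 + 179 = 461 bits.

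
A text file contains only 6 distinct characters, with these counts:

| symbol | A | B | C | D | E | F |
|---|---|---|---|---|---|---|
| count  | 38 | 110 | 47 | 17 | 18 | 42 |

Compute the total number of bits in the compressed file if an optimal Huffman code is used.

631

Merge the two smallest weights repeatedly:
merge D(17) and E(18): 35
merge 35 and A(38): 73
merge F(42) and C(47): 89
merge 73 and 89: 162
merge B(110) and 162: 272
Each symbol's bit-cost is frequency × depth; summing gives 631 bits (equivalently 35 + 73 + 89 + 162 + 272).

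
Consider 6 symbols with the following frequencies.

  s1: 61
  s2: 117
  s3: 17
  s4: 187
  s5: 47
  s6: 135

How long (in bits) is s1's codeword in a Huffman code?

Huffman merges, smallest pair first:
combine s3(17), s5(47) → 64
combine s1(61), 64 → 125
combine s2(117), 125 → 242
combine s6(135), s4(187) → 322
combine 242, 322 → 564
The subtree containing s1 is merged 3 times, so code length = 3.

3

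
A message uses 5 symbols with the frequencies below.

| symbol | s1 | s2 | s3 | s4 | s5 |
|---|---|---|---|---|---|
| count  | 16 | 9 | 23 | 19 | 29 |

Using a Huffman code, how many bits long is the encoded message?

Greedily combine the two least-frequent nodes:
merge s2(9) and s1(16): 25
merge s4(19) and s3(23): 42
merge 25 and s5(29): 54
merge 42 and 54: 96
The encoded length is the sum of every internal node's weight: 25 + 42 + 54 + 96 = 217 bits.

217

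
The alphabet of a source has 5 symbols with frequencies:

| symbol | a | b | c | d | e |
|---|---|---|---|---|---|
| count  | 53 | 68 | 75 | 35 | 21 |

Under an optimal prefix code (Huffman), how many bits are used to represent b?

2

Huffman merges, smallest pair first:
e(21) + d(35) → 56
a(53) + 56 → 109
b(68) + c(75) → 143
109 + 143 → 252
b's leaf is at depth 2, giving a 2-bit codeword.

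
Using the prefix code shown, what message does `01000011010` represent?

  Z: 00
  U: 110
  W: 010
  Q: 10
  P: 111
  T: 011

Read left to right; each codeword is recognised as soon as it completes (prefix code):
  010→W | 00→Z | 011→T | 010→W
Decoded message: WZTW

WZTW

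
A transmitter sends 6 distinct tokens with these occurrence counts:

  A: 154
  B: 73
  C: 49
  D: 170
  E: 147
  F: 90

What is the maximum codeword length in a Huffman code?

4

Merge the two lowest-weight nodes at each step:
combine C(49), B(73) → 122
combine F(90), 122 → 212
combine E(147), A(154) → 301
combine D(170), 212 → 382
combine 301, 382 → 683
Maximum depth reached is 4.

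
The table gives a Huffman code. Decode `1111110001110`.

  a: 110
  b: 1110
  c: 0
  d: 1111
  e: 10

daccb

Read left to right; each codeword is recognised as soon as it completes (prefix code):
  1111→d | 110→a | 0→c | 0→c | 1110→b
Decoded message: daccb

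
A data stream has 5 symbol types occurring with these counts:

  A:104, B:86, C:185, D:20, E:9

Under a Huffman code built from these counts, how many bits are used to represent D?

4

Build the tree from the bottom:
merge E(9) and D(20): 29
merge 29 and B(86): 115
merge A(104) and 115: 219
merge C(185) and 219: 404
D's leaf is at depth 4, giving a 4-bit codeword.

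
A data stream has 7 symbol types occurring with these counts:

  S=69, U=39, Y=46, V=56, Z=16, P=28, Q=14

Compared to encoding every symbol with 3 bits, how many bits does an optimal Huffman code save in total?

Fixed-length: 3 bits × 268 symbols = 804 bits.
Huffman merges:
Q(14) + Z(16) → 30
P(28) + 30 → 58
U(39) + Y(46) → 85
V(56) + 58 → 114
S(69) + 85 → 154
114 + 154 → 268
Huffman total = 30 + 58 + 85 + 114 + 154 + 268 = 709 bits.
Saving = 804 − 709 = 95 bits.

95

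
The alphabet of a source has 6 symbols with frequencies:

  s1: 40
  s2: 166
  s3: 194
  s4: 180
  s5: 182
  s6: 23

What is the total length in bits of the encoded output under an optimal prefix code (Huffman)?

1862

Greedily combine the two least-frequent nodes:
combine s6(23), s1(40) → 63
combine 63, s2(166) → 229
combine s4(180), s5(182) → 362
combine s3(194), 229 → 423
combine 362, 423 → 785
Total encoded bits = sum of merged weights = 63 + 229 + 362 + 423 + 785 = 1862.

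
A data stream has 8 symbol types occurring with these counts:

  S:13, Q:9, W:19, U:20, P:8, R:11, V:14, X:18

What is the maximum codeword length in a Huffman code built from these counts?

Merge the two lowest-weight nodes at each step:
combine P(8), Q(9) → 17
combine R(11), S(13) → 24
combine V(14), 17 → 31
combine X(18), W(19) → 37
combine U(20), 24 → 44
combine 31, 37 → 68
combine 44, 68 → 112
Maximum depth reached is 4.

4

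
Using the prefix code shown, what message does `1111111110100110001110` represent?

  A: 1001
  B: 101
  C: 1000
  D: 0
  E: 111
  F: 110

Read left to right; each codeword is recognised as soon as it completes (prefix code):
  111→E | 111→E | 111→E | 0→D | 1001→A | 1000→C | 111→E | 0→D
Decoded message: EEEDACED

EEEDACED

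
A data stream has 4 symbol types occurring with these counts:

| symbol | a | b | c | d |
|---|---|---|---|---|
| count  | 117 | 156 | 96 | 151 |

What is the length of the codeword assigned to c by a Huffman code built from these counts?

Repeatedly merge the two smallest:
c(96) + a(117) → 213
d(151) + b(156) → 307
213 + 307 → 520
The subtree containing c is merged 2 times, so code length = 2.

2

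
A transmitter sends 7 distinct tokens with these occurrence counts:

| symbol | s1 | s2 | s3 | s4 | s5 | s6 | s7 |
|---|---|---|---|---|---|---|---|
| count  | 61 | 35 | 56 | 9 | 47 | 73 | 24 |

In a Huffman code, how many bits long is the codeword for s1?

2

Build the tree from the bottom:
merge s4(9) and s7(24): 33
merge 33 and s2(35): 68
merge s5(47) and s3(56): 103
merge s1(61) and 68: 129
merge s6(73) and 103: 176
merge 129 and 176: 305
The subtree containing s1 is merged 2 times, so code length = 2.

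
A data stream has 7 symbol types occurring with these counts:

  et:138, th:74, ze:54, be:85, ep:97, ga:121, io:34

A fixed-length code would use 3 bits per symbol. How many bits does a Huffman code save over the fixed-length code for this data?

Fixed-length: 3 bits × 603 symbols = 1809 bits.
Huffman merges:
combine io(34), ze(54) → 88
combine th(74), be(85) → 159
combine 88, ep(97) → 185
combine ga(121), et(138) → 259
combine 159, 185 → 344
combine 259, 344 → 603
Huffman total = 88 + 159 + 185 + 259 + 344 + 603 = 1638 bits.
Saving = 1809 − 1638 = 171 bits.

171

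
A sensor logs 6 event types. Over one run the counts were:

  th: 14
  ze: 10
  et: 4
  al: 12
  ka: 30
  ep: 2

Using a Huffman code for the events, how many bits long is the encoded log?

162

Build the Huffman tree bottom-up:
merge ep(2) and et(4): 6
merge 6 and ze(10): 16
merge al(12) and th(14): 26
merge 16 and 26: 42
merge ka(30) and 42: 72
Total encoded bits = sum of merged weights = 6 + 16 + 26 + 42 + 72 = 162.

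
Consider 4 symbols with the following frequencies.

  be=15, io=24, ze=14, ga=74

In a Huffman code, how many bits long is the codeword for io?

Repeatedly merge the two smallest:
combine ze(14), be(15) → 29
combine io(24), 29 → 53
combine 53, ga(74) → 127
io's leaf is at depth 2, giving a 2-bit codeword.

2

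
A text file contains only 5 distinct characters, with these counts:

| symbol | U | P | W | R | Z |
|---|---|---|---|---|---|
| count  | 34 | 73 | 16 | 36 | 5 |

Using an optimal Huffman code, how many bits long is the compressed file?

331

Greedily combine the two least-frequent nodes:
Z(5) + W(16) → 21
21 + U(34) → 55
R(36) + 55 → 91
P(73) + 91 → 164
The encoded length is the sum of every internal node's weight: 21 + 55 + 91 + 164 = 331 bits.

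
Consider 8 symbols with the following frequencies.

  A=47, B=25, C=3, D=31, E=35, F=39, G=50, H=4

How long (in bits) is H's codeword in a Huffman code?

5

Repeatedly merge the two smallest:
combine C(3), H(4) → 7
combine 7, B(25) → 32
combine D(31), 32 → 63
combine E(35), F(39) → 74
combine A(47), G(50) → 97
combine 63, 74 → 137
combine 97, 137 → 234
H sits 5 levels below the root, so its codeword is 5 bits.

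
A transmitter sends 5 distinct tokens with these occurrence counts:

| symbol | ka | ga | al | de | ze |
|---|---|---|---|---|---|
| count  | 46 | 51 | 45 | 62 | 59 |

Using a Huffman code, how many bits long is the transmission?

Merge the two smallest weights repeatedly:
al(45) + ka(46) → 91
ga(51) + ze(59) → 110
de(62) + 91 → 153
110 + 153 → 263
The encoded length is the sum of every internal node's weight: 91 + 110 + 153 + 263 = 617 bits.

617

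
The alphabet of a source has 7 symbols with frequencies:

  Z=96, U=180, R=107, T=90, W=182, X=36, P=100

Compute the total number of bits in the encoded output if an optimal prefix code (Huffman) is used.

2137

Merge the two smallest weights repeatedly:
combine X(36), T(90) → 126
combine Z(96), P(100) → 196
combine R(107), 126 → 233
combine U(180), W(182) → 362
combine 196, 233 → 429
combine 362, 429 → 791
The encoded length is the sum of every internal node's weight: 126 + 196 + 233 + 362 + 429 + 791 = 2137 bits.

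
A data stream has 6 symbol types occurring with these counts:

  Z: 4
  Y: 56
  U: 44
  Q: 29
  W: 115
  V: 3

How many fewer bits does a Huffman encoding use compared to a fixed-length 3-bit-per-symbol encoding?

243

Fixed-length: 3 bits × 251 symbols = 753 bits.
Huffman merges:
V(3) + Z(4) → 7
7 + Q(29) → 36
36 + U(44) → 80
Y(56) + 80 → 136
W(115) + 136 → 251
Huffman total = 7 + 36 + 80 + 136 + 251 = 510 bits.
Saving = 753 − 510 = 243 bits.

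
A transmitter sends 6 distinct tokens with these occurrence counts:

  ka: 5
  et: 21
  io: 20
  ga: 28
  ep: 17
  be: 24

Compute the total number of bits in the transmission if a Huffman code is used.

293

Build the Huffman tree bottom-up:
combine ka(5), ep(17) → 22
combine io(20), et(21) → 41
combine 22, be(24) → 46
combine ga(28), 41 → 69
combine 46, 69 → 115
The encoded length is the sum of every internal node's weight: 22 + 41 + 46 + 69 + 115 = 293 bits.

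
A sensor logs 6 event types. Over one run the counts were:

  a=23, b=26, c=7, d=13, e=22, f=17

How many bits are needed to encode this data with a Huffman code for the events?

Merge the two smallest weights repeatedly:
merge c(7) and d(13): 20
merge f(17) and 20: 37
merge e(22) and a(23): 45
merge b(26) and 37: 63
merge 45 and 63: 108
The encoded length is the sum of every internal node's weight: 20 + 37 + 45 + 63 + 108 = 273 bits.

273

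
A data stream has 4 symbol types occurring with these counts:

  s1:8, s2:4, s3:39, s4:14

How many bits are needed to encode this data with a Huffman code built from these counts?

103

Build the Huffman tree bottom-up:
combine s2(4), s1(8) → 12
combine 12, s4(14) → 26
combine 26, s3(39) → 65
The encoded length is the sum of every internal node's weight: 12 + 26 + 65 = 103 bits.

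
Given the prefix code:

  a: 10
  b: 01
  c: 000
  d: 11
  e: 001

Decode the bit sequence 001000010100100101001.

ecbbeebe

Read left to right; each codeword is recognised as soon as it completes (prefix code):
  001→e | 000→c | 01→b | 01→b | 001→e | 001→e | 01→b | 001→e
Decoded message: ecbbeebe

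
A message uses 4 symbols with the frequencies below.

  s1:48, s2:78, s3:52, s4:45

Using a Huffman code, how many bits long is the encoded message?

446

Build the Huffman tree bottom-up:
merge s4(45) and s1(48): 93
merge s3(52) and s2(78): 130
merge 93 and 130: 223
Each symbol's bit-cost is frequency × depth; summing gives 446 bits (equivalently 93 + 130 + 223).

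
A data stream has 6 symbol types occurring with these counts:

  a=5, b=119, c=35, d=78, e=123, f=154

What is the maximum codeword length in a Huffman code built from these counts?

Merge the two lowest-weight nodes at each step:
a(5) + c(35) → 40
40 + d(78) → 118
118 + b(119) → 237
e(123) + f(154) → 277
237 + 277 → 514
The rarest symbols sit at the bottom; the longest codeword is 4 bits.

4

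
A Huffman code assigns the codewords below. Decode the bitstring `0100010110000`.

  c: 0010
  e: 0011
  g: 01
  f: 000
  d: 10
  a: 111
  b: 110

gfdbf

Read left to right; each codeword is recognised as soon as it completes (prefix code):
  01→g | 000→f | 10→d | 110→b | 000→f
Decoded message: gfdbf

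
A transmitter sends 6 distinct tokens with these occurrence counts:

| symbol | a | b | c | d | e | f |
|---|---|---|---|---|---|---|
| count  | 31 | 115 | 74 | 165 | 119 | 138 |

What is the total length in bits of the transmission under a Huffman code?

Merge the two smallest weights repeatedly:
a(31) + c(74) → 105
105 + b(115) → 220
e(119) + f(138) → 257
d(165) + 220 → 385
257 + 385 → 642
Each symbol's bit-cost is frequency × depth; summing gives 1609 bits (equivalently 105 + 220 + 257 + 385 + 642).

1609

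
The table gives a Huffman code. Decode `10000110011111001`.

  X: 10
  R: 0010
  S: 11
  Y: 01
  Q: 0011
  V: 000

Read left to right; each codeword is recognised as soon as it completes (prefix code):
  10→X | 000→V | 11→S | 0011→Q | 11→S | 10→X | 01→Y
Decoded message: XVSQSXY

XVSQSXY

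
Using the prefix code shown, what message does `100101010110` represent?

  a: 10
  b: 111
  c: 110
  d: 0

Read left to right; each codeword is recognised as soon as it completes (prefix code):
  10→a | 0→d | 10→a | 10→a | 10→a | 110→c
Decoded message: adaaac

adaaac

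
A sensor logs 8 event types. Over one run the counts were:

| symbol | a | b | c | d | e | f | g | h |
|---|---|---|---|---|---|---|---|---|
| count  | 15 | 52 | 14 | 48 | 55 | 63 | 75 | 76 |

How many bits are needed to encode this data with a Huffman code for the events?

Merge the two smallest weights repeatedly:
c(14) + a(15) → 29
29 + d(48) → 77
b(52) + e(55) → 107
f(63) + g(75) → 138
h(76) + 77 → 153
107 + 138 → 245
153 + 245 → 398
Each symbol's bit-cost is frequency × depth; summing gives 1147 bits (equivalently 29 + 77 + 107 + 138 + 153 + 245 + 398).

1147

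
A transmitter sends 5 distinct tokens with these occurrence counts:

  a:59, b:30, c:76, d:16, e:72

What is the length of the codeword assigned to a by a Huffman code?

2

Repeatedly merge the two smallest:
combine d(16), b(30) → 46
combine 46, a(59) → 105
combine e(72), c(76) → 148
combine 105, 148 → 253
a sits 2 levels below the root, so its codeword is 2 bits.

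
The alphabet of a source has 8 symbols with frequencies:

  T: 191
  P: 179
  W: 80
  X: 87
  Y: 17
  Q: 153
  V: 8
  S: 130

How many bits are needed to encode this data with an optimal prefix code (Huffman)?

2295

Build the Huffman tree bottom-up:
V(8) + Y(17) → 25
25 + W(80) → 105
X(87) + 105 → 192
S(130) + Q(153) → 283
P(179) + T(191) → 370
192 + 283 → 475
370 + 475 → 845
The encoded length is the sum of every internal node's weight: 25 + 105 + 192 + 283 + 370 + 475 + 845 = 2295 bits.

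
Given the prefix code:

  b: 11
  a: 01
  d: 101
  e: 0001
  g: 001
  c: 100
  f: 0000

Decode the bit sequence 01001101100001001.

Read left to right; each codeword is recognised as soon as it completes (prefix code):
  01→a | 001→g | 101→d | 100→c | 001→g | 001→g
Decoded message: agdcgg

agdcgg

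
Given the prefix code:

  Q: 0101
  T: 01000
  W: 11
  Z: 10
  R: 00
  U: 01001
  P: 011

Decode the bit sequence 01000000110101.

Read left to right; each codeword is recognised as soon as it completes (prefix code):
  01000→T | 00→R | 011→P | 0101→Q
Decoded message: TRPQ

TRPQ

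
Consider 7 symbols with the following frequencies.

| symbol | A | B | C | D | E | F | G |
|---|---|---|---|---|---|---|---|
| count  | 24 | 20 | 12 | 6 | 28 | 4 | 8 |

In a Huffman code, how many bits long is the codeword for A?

2

Build the tree from the bottom:
F(4) + D(6) → 10
G(8) + 10 → 18
C(12) + 18 → 30
B(20) + A(24) → 44
E(28) + 30 → 58
44 + 58 → 102
A sits 2 levels below the root, so its codeword is 2 bits.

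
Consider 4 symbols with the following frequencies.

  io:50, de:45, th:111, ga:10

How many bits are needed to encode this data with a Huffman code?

376

Merge the two smallest weights repeatedly:
ga(10) + de(45) → 55
io(50) + 55 → 105
105 + th(111) → 216
Each symbol's bit-cost is frequency × depth; summing gives 376 bits (equivalently 55 + 105 + 216).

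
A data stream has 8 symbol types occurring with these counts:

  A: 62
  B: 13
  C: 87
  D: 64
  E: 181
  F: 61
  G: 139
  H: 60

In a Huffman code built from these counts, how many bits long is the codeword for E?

Repeatedly merge the two smallest:
merge B(13) and H(60): 73
merge F(61) and A(62): 123
merge D(64) and 73: 137
merge C(87) and 123: 210
merge 137 and G(139): 276
merge E(181) and 210: 391
merge 276 and 391: 667
The subtree containing E is merged 2 times, so code length = 2.

2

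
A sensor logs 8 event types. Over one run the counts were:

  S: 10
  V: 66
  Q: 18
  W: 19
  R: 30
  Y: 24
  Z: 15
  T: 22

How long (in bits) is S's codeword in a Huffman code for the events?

Huffman merges, smallest pair first:
merge S(10) and Z(15): 25
merge Q(18) and W(19): 37
merge T(22) and Y(24): 46
merge 25 and R(30): 55
merge 37 and 46: 83
merge 55 and V(66): 121
merge 83 and 121: 204
S sits 4 levels below the root, so its codeword is 4 bits.

4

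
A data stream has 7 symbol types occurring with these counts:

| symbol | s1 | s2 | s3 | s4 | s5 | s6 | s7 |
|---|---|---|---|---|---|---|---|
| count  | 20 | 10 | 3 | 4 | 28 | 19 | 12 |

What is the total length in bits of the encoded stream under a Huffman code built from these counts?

245

Greedily combine the two least-frequent nodes:
combine s3(3), s4(4) → 7
combine 7, s2(10) → 17
combine s7(12), 17 → 29
combine s6(19), s1(20) → 39
combine s5(28), 29 → 57
combine 39, 57 → 96
Each symbol's bit-cost is frequency × depth; summing gives 245 bits (equivalently 7 + 17 + 29 + 39 + 57 + 96).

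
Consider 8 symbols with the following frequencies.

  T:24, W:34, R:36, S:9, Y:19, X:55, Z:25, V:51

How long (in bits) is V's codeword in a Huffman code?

Build the tree from the bottom:
S(9) + Y(19) → 28
T(24) + Z(25) → 49
28 + W(34) → 62
R(36) + 49 → 85
V(51) + X(55) → 106
62 + 85 → 147
106 + 147 → 253
V's leaf is at depth 2, giving a 2-bit codeword.

2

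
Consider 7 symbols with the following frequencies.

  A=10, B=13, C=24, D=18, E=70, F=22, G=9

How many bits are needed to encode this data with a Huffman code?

Greedily combine the two least-frequent nodes:
combine G(9), A(10) → 19
combine B(13), D(18) → 31
combine 19, F(22) → 41
combine C(24), 31 → 55
combine 41, 55 → 96
combine E(70), 96 → 166
Total encoded bits = sum of merged weights = 19 + 31 + 41 + 55 + 96 + 166 = 408.

408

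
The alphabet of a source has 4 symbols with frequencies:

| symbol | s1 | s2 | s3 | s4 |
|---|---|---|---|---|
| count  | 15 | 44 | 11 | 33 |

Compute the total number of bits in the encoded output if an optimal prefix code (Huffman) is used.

Greedily combine the two least-frequent nodes:
merge s3(11) and s1(15): 26
merge 26 and s4(33): 59
merge s2(44) and 59: 103
The encoded length is the sum of every internal node's weight: 26 + 59 + 103 = 188 bits.

188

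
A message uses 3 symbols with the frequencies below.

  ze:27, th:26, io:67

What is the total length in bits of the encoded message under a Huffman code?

Greedily combine the two least-frequent nodes:
combine th(26), ze(27) → 53
combine 53, io(67) → 120
The encoded length is the sum of every internal node's weight: 53 + 120 = 173 bits.

173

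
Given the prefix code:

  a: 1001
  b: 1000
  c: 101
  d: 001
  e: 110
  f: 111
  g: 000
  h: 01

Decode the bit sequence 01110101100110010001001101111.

Read left to right; each codeword is recognised as soon as it completes (prefix code):
  01→h | 110→e | 101→c | 1001→a | 1001→a | 000→g | 1001→a | 101→c | 111→f
Decoded message: hecaagacf

hecaagacf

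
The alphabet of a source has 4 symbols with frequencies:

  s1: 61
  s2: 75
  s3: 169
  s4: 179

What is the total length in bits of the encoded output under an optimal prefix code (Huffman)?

Greedily combine the two least-frequent nodes:
s1(61) + s2(75) → 136
136 + s3(169) → 305
s4(179) + 305 → 484
The encoded length is the sum of every internal node's weight: 136 + 305 + 484 = 925 bits.

925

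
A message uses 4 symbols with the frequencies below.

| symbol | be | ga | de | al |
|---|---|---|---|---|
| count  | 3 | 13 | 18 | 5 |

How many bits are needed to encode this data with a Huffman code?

Build the Huffman tree bottom-up:
merge be(3) and al(5): 8
merge 8 and ga(13): 21
merge de(18) and 21: 39
Each symbol's bit-cost is frequency × depth; summing gives 68 bits (equivalently 8 + 21 + 39).

68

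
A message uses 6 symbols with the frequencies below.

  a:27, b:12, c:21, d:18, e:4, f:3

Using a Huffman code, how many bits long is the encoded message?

Build the Huffman tree bottom-up:
combine f(3), e(4) → 7
combine 7, b(12) → 19
combine d(18), 19 → 37
combine c(21), a(27) → 48
combine 37, 48 → 85
The encoded length is the sum of every internal node's weight: 7 + 19 + 37 + 48 + 85 = 196 bits.

196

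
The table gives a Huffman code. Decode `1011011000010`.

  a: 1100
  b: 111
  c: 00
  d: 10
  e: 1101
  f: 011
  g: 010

Read left to right; each codeword is recognised as soon as it completes (prefix code):
  10→d | 1101→e | 10→d | 00→c | 010→g
Decoded message: dedcg

dedcg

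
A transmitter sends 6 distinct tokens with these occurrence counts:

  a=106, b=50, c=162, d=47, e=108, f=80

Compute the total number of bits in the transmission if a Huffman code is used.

1380

Build the Huffman tree bottom-up:
d(47) + b(50) → 97
f(80) + 97 → 177
a(106) + e(108) → 214
c(162) + 177 → 339
214 + 339 → 553
Total encoded bits = sum of merged weights = 97 + 177 + 214 + 339 + 553 = 1380.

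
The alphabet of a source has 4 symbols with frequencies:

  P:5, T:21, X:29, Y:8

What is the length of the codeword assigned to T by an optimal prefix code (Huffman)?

Repeatedly merge the two smallest:
combine P(5), Y(8) → 13
combine 13, T(21) → 34
combine X(29), 34 → 63
T's leaf is at depth 2, giving a 2-bit codeword.

2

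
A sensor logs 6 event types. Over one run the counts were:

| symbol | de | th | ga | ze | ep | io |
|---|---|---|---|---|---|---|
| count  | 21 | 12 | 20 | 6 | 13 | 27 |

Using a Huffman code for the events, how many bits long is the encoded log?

247

Merge the two smallest weights repeatedly:
merge ze(6) and th(12): 18
merge ep(13) and 18: 31
merge ga(20) and de(21): 41
merge io(27) and 31: 58
merge 41 and 58: 99
Each symbol's bit-cost is frequency × depth; summing gives 247 bits (equivalently 18 + 31 + 41 + 58 + 99).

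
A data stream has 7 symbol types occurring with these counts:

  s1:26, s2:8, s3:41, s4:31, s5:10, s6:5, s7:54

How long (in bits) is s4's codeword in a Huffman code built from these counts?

2

Repeatedly merge the two smallest:
s6(5) + s2(8) → 13
s5(10) + 13 → 23
23 + s1(26) → 49
s4(31) + s3(41) → 72
49 + s7(54) → 103
72 + 103 → 175
The subtree containing s4 is merged 2 times, so code length = 2.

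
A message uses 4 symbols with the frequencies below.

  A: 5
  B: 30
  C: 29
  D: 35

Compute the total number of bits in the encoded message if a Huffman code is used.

197

Build the Huffman tree bottom-up:
merge A(5) and C(29): 34
merge B(30) and 34: 64
merge D(35) and 64: 99
Each symbol's bit-cost is frequency × depth; summing gives 197 bits (equivalently 34 + 64 + 99).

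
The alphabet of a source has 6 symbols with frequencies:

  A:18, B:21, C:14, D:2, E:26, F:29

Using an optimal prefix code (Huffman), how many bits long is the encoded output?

Merge the two smallest weights repeatedly:
D(2) + C(14) → 16
16 + A(18) → 34
B(21) + E(26) → 47
F(29) + 34 → 63
47 + 63 → 110
Total encoded bits = sum of merged weights = 16 + 34 + 47 + 63 + 110 = 270.

270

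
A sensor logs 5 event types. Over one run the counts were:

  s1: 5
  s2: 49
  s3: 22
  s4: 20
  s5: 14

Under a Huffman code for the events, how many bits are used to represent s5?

4

Huffman merges, smallest pair first:
s1(5) + s5(14) → 19
19 + s4(20) → 39
s3(22) + 39 → 61
s2(49) + 61 → 110
The subtree containing s5 is merged 4 times, so code length = 4.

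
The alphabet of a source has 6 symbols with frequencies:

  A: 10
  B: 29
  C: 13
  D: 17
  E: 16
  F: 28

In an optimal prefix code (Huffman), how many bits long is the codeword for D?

3

Build the tree from the bottom:
merge A(10) and C(13): 23
merge E(16) and D(17): 33
merge 23 and F(28): 51
merge B(29) and 33: 62
merge 51 and 62: 113
The subtree containing D is merged 3 times, so code length = 3.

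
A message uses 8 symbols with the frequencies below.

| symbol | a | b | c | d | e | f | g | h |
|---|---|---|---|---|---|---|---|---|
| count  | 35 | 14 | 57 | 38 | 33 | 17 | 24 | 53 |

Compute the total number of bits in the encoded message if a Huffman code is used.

787

Greedily combine the two least-frequent nodes:
combine b(14), f(17) → 31
combine g(24), 31 → 55
combine e(33), a(35) → 68
combine d(38), h(53) → 91
combine 55, c(57) → 112
combine 68, 91 → 159
combine 112, 159 → 271
Each symbol's bit-cost is frequency × depth; summing gives 787 bits (equivalently 31 + 55 + 68 + 91 + 112 + 159 + 271).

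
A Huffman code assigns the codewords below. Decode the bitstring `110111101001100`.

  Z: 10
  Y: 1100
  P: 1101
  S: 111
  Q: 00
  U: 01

Read left to right; each codeword is recognised as soon as it completes (prefix code):
  1101→P | 111→S | 01→U | 00→Q | 1100→Y
Decoded message: PSUQY

PSUQY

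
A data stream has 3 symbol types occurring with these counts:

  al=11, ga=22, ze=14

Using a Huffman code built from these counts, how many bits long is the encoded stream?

Build the Huffman tree bottom-up:
al(11) + ze(14) → 25
ga(22) + 25 → 47
Total encoded bits = sum of merged weights = 25 + 47 = 72.

72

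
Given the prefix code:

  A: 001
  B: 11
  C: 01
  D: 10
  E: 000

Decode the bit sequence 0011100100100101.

Read left to right; each codeword is recognised as soon as it completes (prefix code):
  001→A | 11→B | 001→A | 001→A | 001→A | 01→C
Decoded message: ABAAAC

ABAAAC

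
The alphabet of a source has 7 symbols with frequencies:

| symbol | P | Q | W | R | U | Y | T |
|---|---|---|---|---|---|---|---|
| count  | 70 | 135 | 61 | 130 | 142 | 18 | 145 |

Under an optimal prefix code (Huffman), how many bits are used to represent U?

Huffman merges, smallest pair first:
combine Y(18), W(61) → 79
combine P(70), 79 → 149
combine R(130), Q(135) → 265
combine U(142), T(145) → 287
combine 149, 265 → 414
combine 287, 414 → 701
The subtree containing U is merged 2 times, so code length = 2.

2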